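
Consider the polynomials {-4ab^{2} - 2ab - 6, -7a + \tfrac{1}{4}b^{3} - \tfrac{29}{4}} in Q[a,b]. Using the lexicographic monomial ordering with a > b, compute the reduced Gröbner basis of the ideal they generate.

G = {a - \tfrac{1}{28}b^{3} + \tfrac{29}{28}, b^{5} + \tfrac{1}{2}b^{4} - 29b^{2} - \tfrac{29}{2}b + 42}

f_1 = -4ab^{2} - 2ab - 6, LT = ab^{2}.
f_2 = -7a + \tfrac{1}{4}b^{3} - \tfrac{29}{4}, LT = a.

S(f_1,f_2): lcm = ab^{2}. S = \tfrac{1}{2}ab + \tfrac{1}{28}b^{5} - \tfrac{29}{28}b^{2} + \tfrac{3}{2}.
  leading term ab: subtract (-\tfrac{1}{14}b)·f_2 from \tfrac{1}{2}ab + \tfrac{1}{28}b^{5} - \tfrac{29}{28}b^{2} + \tfrac{3}{2} → \tfrac{1}{28}b^{5} + \tfrac{1}{56}b^{4} - \tfrac{29}{28}b^{2} - \tfrac{29}{56}b + \tfrac{3}{2}
  leading term b^{5}: no divisor's leading term divides it; move \tfrac{1}{28}b^{5} to the remainder.
  leading term b^{4}: no divisor's leading term divides it; move \tfrac{1}{56}b^{4} to the remainder.
  leading term b^{2}: no divisor's leading term divides it; move -\tfrac{29}{28}b^{2} to the remainder.
  leading term b: no divisor's leading term divides it; move -\tfrac{29}{56}b to the remainder.
  leading term 1: no divisor's leading term divides it; move \tfrac{3}{2} to the remainder.
  remainder \tfrac{1}{28}b^{5} + \tfrac{1}{56}b^{4} - \tfrac{29}{28}b^{2} - \tfrac{29}{56}b + \tfrac{3}{2} ≠ 0; add g_3 = \tfrac{1}{28}b^{5} + \tfrac{1}{56}b^{4} - \tfrac{29}{28}b^{2} - \tfrac{29}{56}b + \tfrac{3}{2} to the basis.

The other S-polynomials (S(f_1,g_3), S(f_2,g_3)) all reduce to 0 modulo the current basis, so we have a Gröbner basis.
Inter-reduce: drop elements whose leading term is divisible by another's, tail-reduce, and make monic.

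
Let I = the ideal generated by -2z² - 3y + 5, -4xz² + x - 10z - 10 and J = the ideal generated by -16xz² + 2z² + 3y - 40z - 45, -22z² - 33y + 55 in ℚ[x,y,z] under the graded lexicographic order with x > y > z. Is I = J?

Equality of ideals is decidable: compute both reduced Gröbner bases (unique for the ordering) and check whether they agree.
Buchberger on the first generating set:
f_1 = -2z² - 3y + 5, LT = z².
f_2 = -4xz² + x - 10z - 10, LT = xz².

S(f_1,f_2): lcm = xz². S = 3/2xy - 9/4x - 5/2z - 5/2.
  leading term xy: no divisor's leading term divides it; move 3/2xy to the remainder.
  leading term x: no divisor's leading term divides it; move -9/4x to the remainder.
  leading term z: no divisor's leading term divides it; move -5/2z to the remainder.
  leading term 1: no divisor's leading term divides it; move -5/2 to the remainder.
  remainder 3/2xy - 9/4x - 5/2z - 5/2 ≠ 0; add g_3 = 3/2xy - 9/4x - 5/2z - 5/2 to the basis.

The other S-polynomials (S(f_1,g_3), S(f_2,g_3)) all reduce to 0 modulo the current basis, so we have a Gröbner basis.
Inter-reduce: drop elements whose leading term is divisible by another's, tail-reduce, and make monic.
Reduced Gröbner basis: {xy - 3/2x - 5/3z - 5/3, z² + 3/2y - 5/2}.

Buchberger on the second generating set:
h_1 = -16xz² + 2z² + 3y - 40z - 45, LT = xz².
h_2 = -22z² - 33y + 55, LT = z².

S(h_1,h_2): lcm = xz². S = -3/2xy - ⅛z² + 5/2x - 3/16y + 5/2z + 45/16.
  leading term xy: no divisor's leading term divides it; move -3/2xy to the remainder.
  leading term z²: subtract (1/176)·h_2 from -⅛z² + 5/2x - 3/16y + 5/2z + 45/16 → 5/2x + 5/2z + 5/2
  leading term x: no divisor's leading term divides it; move 5/2x to the remainder.
  leading term z: no divisor's leading term divides it; move 5/2z to the remainder.
  leading term 1: no divisor's leading term divides it; move 5/2 to the remainder.
  remainder -3/2xy + 5/2x + 5/2z + 5/2 ≠ 0; add k_3 = -3/2xy + 5/2x + 5/2z + 5/2 to the basis.

The other S-polynomials (S(h_1,k_3), S(h_2,k_3)) all reduce to 0 modulo the current basis, so we have a Gröbner basis.
Inter-reduce: drop elements whose leading term is divisible by another's, tail-reduce, and make monic.
Reduced Gröbner basis: {xy - 5/3x - 5/3z - 5/3, z² + 3/2y - 5/2}.

The bases are distinct; the ideals are different.

No, the ideals differ.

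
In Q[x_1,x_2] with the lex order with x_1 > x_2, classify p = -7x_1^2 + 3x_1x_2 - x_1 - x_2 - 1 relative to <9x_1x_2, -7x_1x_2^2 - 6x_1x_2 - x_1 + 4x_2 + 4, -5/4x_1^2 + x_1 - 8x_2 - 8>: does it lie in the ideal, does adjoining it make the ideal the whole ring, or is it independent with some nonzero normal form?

-7x_1^2 + 3x_1x_2 - x_1 - x_2 - 1 lies in I (it reduces to 0).

First compute the reduced Gröbner basis of I by Buchberger's algorithm.
f_1 = 9x_1x_2, LT = x_1x_2.
f_2 = -7x_1x_2^2 - 6x_1x_2 - x_1 + 4x_2 + 4, LT = x_1x_2^2.
f_3 = -5/4x_1^2 + x_1 - 8x_2 - 8, LT = x_1^2.

S(f_1,f_2): lcm = x_1x_2^2. S = -6/7x_1x_2 - 1/7x_1 + 4/7x_2 + 4/7.
  leading term x_1x_2: subtract (-2/21)·f_1 from -6/7x_1x_2 - 1/7x_1 + 4/7x_2 + 4/7 → -1/7x_1 + 4/7x_2 + 4/7
  leading term x_1: no divisor's leading term divides it; move -1/7x_1 to the remainder.
  leading term x_2: no divisor's leading term divides it; move 4/7x_2 to the remainder.
  leading term 1: no divisor's leading term divides it; move 4/7 to the remainder.
  remainder -1/7x_1 + 4/7x_2 + 4/7 ≠ 0; add h_4 = -1/7x_1 + 4/7x_2 + 4/7 to the basis.

S(f_1,f_3): lcm = x_1^2x_2. S = 4/5x_1x_2 - 32/5x_2^2 - 32/5x_2.
  leading term x_1x_2: subtract (4/45)·f_1 from 4/5x_1x_2 - 32/5x_2^2 - 32/5x_2 → -32/5x_2^2 - 32/5x_2
  leading term x_2^2: no divisor's leading term divides it; move -32/5x_2^2 to the remainder.
  leading term x_2: no divisor's leading term divides it; move -32/5x_2 to the remainder.
  remainder -32/5x_2^2 - 32/5x_2 ≠ 0; add h_5 = -32/5x_2^2 - 32/5x_2 to the basis.

S(f_2,f_3): lcm = x_1^2x_2^2. S = 6/7x_1^2x_2 + 1/7x_1^2 + 4/5x_1x_2^2 - 4/7x_1x_2 - 4/7x_1 - 32/5x_2^3 - 32/5x_2^2.
  leading term x_1^2x_2: subtract (2/21x_1)·f_1 from 6/7x_1^2x_2 + 1/7x_1^2 + 4/5x_1x_2^2 - 4/7x_1x_2 - 4/7x_1 - 32/5x_2^3 - 32/5x_2^2 → 1/7x_1^2 + 4/5x_1x_2^2 - 4/7x_1x_2 - 4/7x_1 - 32/5x_2^3 - 32/5x_2^2
  leading term x_1^2: subtract (-4/35)·f_3 from 1/7x_1^2 + 4/5x_1x_2^2 - 4/7x_1x_2 - 4/7x_1 - 32/5x_2^3 - 32/5x_2^2 → 4/5x_1x_2^2 - 4/7x_1x_2 - 16/35x_1 - 32/5x_2^3 - 32/5x_2^2 - 32/35x_2 - 32/35
  leading term x_1x_2^2: subtract (4/45x_2)·f_1 from 4/5x_1x_2^2 - 4/7x_1x_2 - 16/35x_1 - 32/5x_2^3 - 32/5x_2^2 - 32/35x_2 - 32/35 → -4/7x_1x_2 - 16/35x_1 - 32/5x_2^3 - 32/5x_2^2 - 32/35x_2 - 32/35
  leading term x_1x_2: subtract (-4/63)·f_1 from -4/7x_1x_2 - 16/35x_1 - 32/5x_2^3 - 32/5x_2^2 - 32/35x_2 - 32/35 → -16/35x_1 - 32/5x_2^3 - 32/5x_2^2 - 32/35x_2 - 32/35
  leading term x_1: subtract (16/5)·h_4 from -16/35x_1 - 32/5x_2^3 - 32/5x_2^2 - 32/35x_2 - 32/35 → -32/5x_2^3 - 32/5x_2^2 - 96/35x_2 - 96/35
  leading term x_2^3: subtract (x_2)·h_5 from -32/5x_2^3 - 32/5x_2^2 - 96/35x_2 - 96/35 → -96/35x_2 - 96/35
  leading term x_2: no divisor's leading term divides it; move -96/35x_2 to the remainder.
  leading term 1: no divisor's leading term divides it; move -96/35 to the remainder.
  remainder -96/35x_2 - 96/35 ≠ 0; add h_6 = -96/35x_2 - 96/35 to the basis.

S(f_1,h_4): lcm = x_1x_2. S = 4x_2^2 + 4x_2.
  leading term x_2^2: subtract (-5/8)·h_5 from 4x_2^2 + 4x_2 → 0
  remainder 0.

S(f_2,h_4): lcm = x_1x_2^2. S = 6/7x_1x_2 + 1/7x_1 + 4x_2^3 + 4x_2^2 - 4/7x_2 - 4/7.
  leading term x_1x_2: subtract (2/21)·f_1 from 6/7x_1x_2 + 1/7x_1 + 4x_2^3 + 4x_2^2 - 4/7x_2 - 4/7 → 1/7x_1 + 4x_2^3 + 4x_2^2 - 4/7x_2 - 4/7
  leading term x_1: subtract (-1)·h_4 from 1/7x_1 + 4x_2^3 + 4x_2^2 - 4/7x_2 - 4/7 → 4x_2^3 + 4x_2^2
  leading term x_2^3: subtract (-5/8x_2)·h_5 from 4x_2^3 + 4x_2^2 → 0
  remainder 0.

S(f_3,h_4): lcm = x_1^2. S = 4x_1x_2 + 16/5x_1 + 32/5x_2 + 32/5.
  leading term x_1x_2: subtract (4/9)·f_1 from 4x_1x_2 + 16/5x_1 + 32/5x_2 + 32/5 → 16/5x_1 + 32/5x_2 + 32/5
  leading term x_1: subtract (-112/5)·h_4 from 16/5x_1 + 32/5x_2 + 32/5 → 96/5x_2 + 96/5
  leading term x_2: subtract (-7)·h_6 from 96/5x_2 + 96/5 → 0
  remainder 0.

S(f_1,h_5): lcm = x_1x_2^2. S = -x_1x_2.
  leading term x_1x_2: subtract (-1/9)·f_1 from -x_1x_2 → 0
  remainder 0.

S(f_2,h_5): lcm = x_1x_2^2. S = -1/7x_1x_2 + 1/7x_1 - 4/7x_2 - 4/7.
  leading term x_1x_2: subtract (-1/63)·f_1 from -1/7x_1x_2 + 1/7x_1 - 4/7x_2 - 4/7 → 1/7x_1 - 4/7x_2 - 4/7
  leading term x_1: subtract (-1)·h_4 from 1/7x_1 - 4/7x_2 - 4/7 → 0
  remainder 0.

S(f_3,h_5): leading monomials are coprime, so the S-polynomial reduces to 0 (Buchberger's first criterion).
S(h_4,h_5): leading monomials are coprime, so the S-polynomial reduces to 0 (Buchberger's first criterion).
S(f_1,h_6): lcm = x_1x_2. S = -x_1.
  leading term x_1: subtract (7)·h_4 from -x_1 → -4x_2 - 4
  leading term x_2: subtract (35/24)·h_6 from -4x_2 - 4 → 0
  remainder 0.

S(f_2,h_6): lcm = x_1x_2^2. S = -1/7x_1x_2 + 1/7x_1 - 4/7x_2 - 4/7.
  leading term x_1x_2: subtract (-1/63)·f_1 from -1/7x_1x_2 + 1/7x_1 - 4/7x_2 - 4/7 → 1/7x_1 - 4/7x_2 - 4/7
  leading term x_1: subtract (-1)·h_4 from 1/7x_1 - 4/7x_2 - 4/7 → 0
  remainder 0.

S(f_3,h_6): leading monomials are coprime, so the S-polynomial reduces to 0 (Buchberger's first criterion).
S(h_4,h_6): leading monomials are coprime, so the S-polynomial reduces to 0 (Buchberger's first criterion).
S(h_5,h_6): lcm = x_2^2. S = 0.
  remainder 0.

Every S-polynomial of the final basis reduces to 0, so we have a Gröbner basis.
Inter-reduce: drop elements whose leading term is divisible by another's, tail-reduce, and make monic.
Reduced Gröbner basis: {x_1, x_2 + 1}.
Label its elements g_1 = x_1, g_2 = x_2 + 1.

Reduce p = -7x_1^2 + 3x_1x_2 - x_1 - x_2 - 1 modulo G:
  leading term x_1^2: subtract (-7x_1)·g_1 from -7x_1^2 + 3x_1x_2 - x_1 - x_2 - 1 → 3x_1x_2 - x_1 - x_2 - 1
  leading term x_1x_2: subtract (3x_2)·g_1 from 3x_1x_2 - x_1 - x_2 - 1 → -x_1 - x_2 - 1
  leading term x_1: subtract (-1)·g_1 from -x_1 - x_2 - 1 → -x_2 - 1
  leading term x_2: subtract (-1)·g_2 from -x_2 - 1 → 0
  normal form = 0.
Since the normal form is 0, p ∈ I.

The remainder on division by a Gröbner basis is unique — it is the normal form.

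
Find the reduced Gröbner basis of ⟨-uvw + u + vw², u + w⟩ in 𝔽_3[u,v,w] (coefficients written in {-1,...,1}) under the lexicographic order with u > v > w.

G = {u + w, vw² + w}

f_1 = -uvw + u + vw², LT = uvw.
f_2 = u + w, LT = u.

S(f_1,f_2): lcm = uvw. S = -u + vw².
  reduce S modulo (f_1, f_2):
  remainder vw² + w ≠ 0; add g_3 = vw² + w to the basis.

The other S-polynomials (S(f_1,g_3), S(f_2,g_3)) all reduce to 0 modulo the current basis, so we have a Gröbner basis.
Inter-reduce: drop elements whose leading term is divisible by another's, tail-reduce, and make monic.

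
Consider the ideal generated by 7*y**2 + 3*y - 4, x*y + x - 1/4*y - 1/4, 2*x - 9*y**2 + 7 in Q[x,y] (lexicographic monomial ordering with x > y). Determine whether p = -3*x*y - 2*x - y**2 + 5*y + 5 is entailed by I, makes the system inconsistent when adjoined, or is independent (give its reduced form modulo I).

-3*x*y - 2*x - y**2 + 5*y + 5 lies in I (it reduces to 0).

First compute the reduced Gröbner basis of I by Buchberger's algorithm.
f_1 = 7*y**2 + 3*y - 4, LT = y**2.
f_2 = x*y + x - 1/4*y - 1/4, LT = x*y.
f_3 = 2*x - 9*y**2 + 7, LT = x.

S(f_2,f_3): lcm = x*y. S = x + 9/2*y**3 - 15/4*y - 1/4.
  leading term x: subtract (1/2)·f_3 from x + 9/2*y**3 - 15/4*y - 1/4 → 9/2*y**3 + 9/2*y**2 - 15/4*y - 15/4
  leading term y**3: subtract (9/14*y)·f_1 from 9/2*y**3 + 9/2*y**2 - 15/4*y - 15/4 → 18/7*y**2 - 33/28*y - 15/4
  leading term y**2: subtract (18/49)·f_1 from 18/7*y**2 - 33/28*y - 15/4 → -447/196*y - 447/196
  leading term y: no divisor's leading term divides it; move -447/196*y to the remainder.
  leading term 1: no divisor's leading term divides it; move -447/196 to the remainder.
  remainder -447/196*y - 447/196 ≠ 0; add h_4 = -447/196*y - 447/196 to the basis.

The other S-polynomials (S(f_1,f_2), S(f_1,f_3), S(f_1,h_4), S(f_2,h_4), S(f_3,h_4)) all reduce to 0 modulo the current basis, so we have a Gröbner basis.
Inter-reduce: drop elements whose leading term is divisible by another's, tail-reduce, and make monic.
Reduced Gröbner basis: {x - 1, y + 1}.
Label its elements g_1 = x - 1, g_2 = y + 1.

Reduce p = -3*x*y - 2*x - y**2 + 5*y + 5 modulo G:
  leading term x*y: subtract (-3*y)·g_1 from -3*x*y - 2*x - y**2 + 5*y + 5 → -2*x - y**2 + 2*y + 5
  leading term x: subtract (-2)·g_1 from -2*x - y**2 + 2*y + 5 → -y**2 + 2*y + 3
  leading term y**2: subtract (-y)·g_2 from -y**2 + 2*y + 3 → 3*y + 3
  leading term y: subtract (3)·g_2 from 3*y + 3 → 0
  normal form = 0.
Since the normal form is 0, p ∈ I.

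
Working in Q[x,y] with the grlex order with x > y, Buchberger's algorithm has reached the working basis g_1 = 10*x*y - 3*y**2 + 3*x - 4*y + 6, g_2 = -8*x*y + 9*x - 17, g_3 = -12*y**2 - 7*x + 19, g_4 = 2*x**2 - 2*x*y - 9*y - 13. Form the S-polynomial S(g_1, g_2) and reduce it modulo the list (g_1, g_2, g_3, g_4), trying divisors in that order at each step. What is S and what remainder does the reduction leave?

lcm(LM(g_1), LM(g_2)) = x*y.
S = (lcm/LT(g_1))·g_1 − (lcm/LT(g_2))·g_2 = -3/10*y**2 + 57/40*x - 2/5*y - 61/40.
Reduce S modulo (g_1, g_2, g_3, g_4) in that order:
  leading term y**2: subtract (1/40)·g_3 from -3/10*y**2 + 57/40*x - 2/5*y - 61/40 → 8/5*x - 2/5*y - 2
  leading term x: no divisor's leading term divides it; move 8/5*x to the remainder.
  leading term y: no divisor's leading term divides it; move -2/5*y to the remainder.
  leading term 1: no divisor's leading term divides it; move -2 to the remainder.
The remainder 8/5*x - 2/5*y - 2 is nonzero, so it would be added as the next basis element.
An S-polynomial is built so that the two leading terms cancel; whether anything survives reduction is exactly the Gröbner-basis criterion.

S(g_1, g_2) = -3/10*y**2 + 57/40*x - 2/5*y - 61/40; remainder on division = 8/5*x - 2/5*y - 2.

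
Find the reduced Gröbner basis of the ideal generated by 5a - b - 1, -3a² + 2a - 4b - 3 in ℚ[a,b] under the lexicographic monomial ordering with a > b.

This is the nonlinear analogue of row-reducing a linear system.

f_1 = 5a - b - 1, LT = a.
f_2 = -3a² + 2a - 4b - 3, LT = a².

S(f_1,f_2): lcm = a². S = -⅕ab + 7/15a - 4/3b - 1.
  reduce S modulo (f_1, f_2):
  remainder -1/25b² - 32/25b - 68/75 ≠ 0; add g_3 = -1/25b² - 32/25b - 68/75 to the basis.

The other S-polynomials (S(f_1,g_3), S(f_2,g_3)) all reduce to 0 modulo the current basis, so we have a Gröbner basis.
Inter-reduce: drop elements whose leading term is divisible by another's, tail-reduce, and make monic.

G = {a - ⅕b - ⅕, b² + 32b + 68/3}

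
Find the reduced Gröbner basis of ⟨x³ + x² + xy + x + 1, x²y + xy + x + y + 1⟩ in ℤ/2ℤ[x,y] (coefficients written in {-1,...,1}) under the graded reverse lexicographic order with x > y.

Buchberger's algorithm terminates because the ascending chain of leading-term ideals stabilizes.

f_1 = x³ + x² + xy + x + 1, LT = x³.
f_2 = x²y + xy + x + y + 1, LT = x²y.

S(f_1,f_2): lcm = x³y. S = xy² + x² + x + y.
  leading term xy²: no divisor's leading term divides it; move xy² to the remainder.
  leading term x²: no divisor's leading term divides it; move x² to the remainder.
  leading term x: no divisor's leading term divides it; move x to the remainder.
  leading term y: no divisor's leading term divides it; move y to the remainder.
  remainder xy² + x² + x + y ≠ 0; add g_3 = xy² + x² + x + y to the basis.

S(f_1,g_3): lcm = x³y². S = x⁴ + x²y² + xy³ + x³ + x²y + xy² + y².
  leading term x⁴: subtract (x)·f_1 from x⁴ + x²y² + xy³ + x³ + x²y + xy² + y² → x²y² + xy³ + xy² + x² + y² + x
  leading term x²y²: subtract (y)·f_2 from x²y² + xy³ + xy² + x² + y² + x → xy³ + x² + xy + x + y
  leading term xy³: subtract (y)·g_3 from xy³ + x² + xy + x + y → x²y + x² + y² + x + y
  leading term x²y: subtract (1)·f_2 from x²y + x² + y² + x + y → x² + xy + y² + 1
  leading term x²: no divisor's leading term divides it; move x² to the remainder.
  leading term xy: no divisor's leading term divides it; move xy to the remainder.
  leading term y²: no divisor's leading term divides it; move y² to the remainder.
  leading term 1: no divisor's leading term divides it; move 1 to the remainder.
  remainder x² + xy + y² + 1 ≠ 0; add g_4 = x² + xy + y² + 1 to the basis.

S(f_2,g_3): lcm = x²y². S = x³ + xy² + x² + y² + y.
  leading term x³: subtract (1)·f_1 from x³ + xy² + x² + y² + y → xy² + xy + y² + x + y + 1
  leading term xy²: subtract (1)·g_3 from xy² + xy + y² + x + y + 1 → x² + xy + y² + 1
  leading term x²: subtract (1)·g_4 from x² + xy + y² + 1 → 0
  remainder 0.

S(f_1,g_4): lcm = x³. S = x²y + xy² + x² + xy + 1.
  leading term x²y: subtract (1)·f_2 from x²y + xy² + x² + xy + 1 → xy² + x² + x + y
  leading term xy²: subtract (1)·g_3 from xy² + x² + x + y → 0
  remainder 0.

S(f_2,g_4): lcm = x²y. S = xy² + y³ + xy + x + 1.
  leading term xy²: subtract (1)·g_3 from xy² + y³ + xy + x + 1 → y³ + x² + xy + y + 1
  leading term y³: no divisor's leading term divides it; move y³ to the remainder.
  leading term x²: subtract (1)·g_4 from x² + xy + y + 1 → y² + y
  leading term y²: no divisor's leading term divides it; move y² to the remainder.
  leading term y: no divisor's leading term divides it; move y to the remainder.
  remainder y³ + y² + y ≠ 0; add g_5 = y³ + y² + y to the basis.

S(g_3,g_4): lcm = x²y². S = xy³ + y⁴ + x³ + x² + xy + y².
  leading term xy³: subtract (y)·g_3 from xy³ + y⁴ + x³ + x² + xy + y² → y⁴ + x³ + x²y + x²
  leading term y⁴: subtract (y)·g_5 from y⁴ + x³ + x²y + x² → x³ + x²y + y³ + x² + y²
  leading term x³: subtract (1)·f_1 from x³ + x²y + y³ + x² + y² → x²y + y³ + xy + y² + x + 1
  leading term x²y: subtract (1)·f_2 from x²y + y³ + xy + y² + x + 1 → y³ + y² + y
  leading term y³: subtract (1)·g_5 from y³ + y² + y → 0
  remainder 0.

S(f_1,g_5): leading monomials are coprime, so the S-polynomial reduces to 0 (Buchberger's first criterion).
S(f_2,g_5): lcm = x²y³. S = x²y² + xy³ + x²y + xy² + y³ + y².
  leading term x²y²: subtract (y)·f_2 from x²y² + xy³ + x²y + xy² + y³ + y² → xy³ + x²y + y³ + xy + y
  leading term xy³: subtract (y)·g_3 from xy³ + x²y + y³ + xy + y → y³ + y² + y
  leading term y³: subtract (1)·g_5 from y³ + y² + y → 0
  remainder 0.

S(g_3,g_5): lcm = xy³. S = x²y + xy² + y².
  leading term x²y: subtract (1)·f_2 from x²y + xy² + y² → xy² + xy + y² + x + y + 1
  leading term xy²: subtract (1)·g_3 from xy² + xy + y² + x + y + 1 → x² + xy + y² + 1
  leading term x²: subtract (1)·g_4 from x² + xy + y² + 1 → 0
  remainder 0.

S(g_4,g_5): leading monomials are coprime, so the S-polynomial reduces to 0 (Buchberger's first criterion).
Every S-polynomial of the final basis reduces to 0, so we have a Gröbner basis.
Inter-reduce: drop elements whose leading term is divisible by another's, tail-reduce, and make monic.

G = {xy² + xy + y² + x + y + 1, y³ + y² + y, x² + xy + y² + 1}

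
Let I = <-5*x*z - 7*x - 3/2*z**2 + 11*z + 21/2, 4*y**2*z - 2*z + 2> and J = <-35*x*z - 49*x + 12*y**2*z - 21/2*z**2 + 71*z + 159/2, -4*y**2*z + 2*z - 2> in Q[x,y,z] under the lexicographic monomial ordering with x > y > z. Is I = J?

Two ideals are equal iff their reduced Gröbner bases coincide (the reduced basis is unique for a fixed ordering).
Buchberger on the first generating set:
f_1 = -5*x*z - 7*x - 3/2*z**2 + 11*z + 21/2, LT = x*z.
f_2 = 4*y**2*z - 2*z + 2, LT = y**2*z.

S(f_1,f_2): lcm = x*y**2*z. S = 7/5*x*y**2 + 1/2*x*z - 1/2*x + 3/10*y**2*z**2 - 11/5*y**2*z - 21/10*y**2.
  leading term x*y**2: no divisor's leading term divides it; move 7/5*x*y**2 to the remainder.
  leading term x*z: subtract (-1/10)·f_1 from 1/2*x*z - 1/2*x + 3/10*y**2*z**2 - 11/5*y**2*z - 21/10*y**2 → -6/5*x + 3/10*y**2*z**2 - 11/5*y**2*z - 21/10*y**2 - 3/20*z**2 + 11/10*z + 21/20
  leading term x: no divisor's leading term divides it; move -6/5*x to the remainder.
  leading term y**2*z**2: subtract (3/40*z)·f_2 from 3/10*y**2*z**2 - 11/5*y**2*z - 21/10*y**2 - 3/20*z**2 + 11/10*z + 21/20 → -11/5*y**2*z - 21/10*y**2 + 19/20*z + 21/20
  leading term y**2*z: subtract (-11/20)·f_2 from -11/5*y**2*z - 21/10*y**2 + 19/20*z + 21/20 → -21/10*y**2 - 3/20*z + 43/20
  leading term y**2: no divisor's leading term divides it; move -21/10*y**2 to the remainder.
  leading term z: no divisor's leading term divides it; move -3/20*z to the remainder.
  leading term 1: no divisor's leading term divides it; move 43/20 to the remainder.
  remainder 7/5*x*y**2 - 6/5*x - 21/10*y**2 - 3/20*z + 43/20 ≠ 0; add g_3 = 7/5*x*y**2 - 6/5*x - 21/10*y**2 - 3/20*z + 43/20 to the basis.

The other S-polynomials (S(f_1,g_3), S(f_2,g_3)) all reduce to 0 modulo the current basis, so we have a Gröbner basis.
Inter-reduce: drop elements whose leading term is divisible by another's, tail-reduce, and make monic.
Reduced Gröbner basis: {x*y**2 - 6/7*x - 3/2*y**2 - 3/28*z + 43/28, x*z + 7/5*x + 3/10*z**2 - 11/5*z - 21/10, y**2*z - 1/2*z + 1/2}.

Buchberger on the second generating set:
h_1 = -35*x*z - 49*x + 12*y**2*z - 21/2*z**2 + 71*z + 159/2, LT = x*z.
h_2 = -4*y**2*z + 2*z - 2, LT = y**2*z.

S(h_1,h_2): lcm = x*y**2*z. S = 7/5*x*y**2 + 1/2*x*z - 1/2*x - 12/35*y**4*z + 3/10*y**2*z**2 - 71/35*y**2*z - 159/70*y**2.
  leading term x*y**2: no divisor's leading term divides it; move 7/5*x*y**2 to the remainder.
  leading term x*z: subtract (-1/70)·h_1 from 1/2*x*z - 1/2*x - 12/35*y**4*z + 3/10*y**2*z**2 - 71/35*y**2*z - 159/70*y**2 → -6/5*x - 12/35*y**4*z + 3/10*y**2*z**2 - 13/7*y**2*z - 159/70*y**2 - 3/20*z**2 + 71/70*z + 159/140
  leading term x: no divisor's leading term divides it; move -6/5*x to the remainder.
  leading term y**4*z: subtract (3/35*y**2)·h_2 from -12/35*y**4*z + 3/10*y**2*z**2 - 13/7*y**2*z - 159/70*y**2 - 3/20*z**2 + 71/70*z + 159/140 → 3/10*y**2*z**2 - 71/35*y**2*z - 21/10*y**2 - 3/20*z**2 + 71/70*z + 159/140
  leading term y**2*z**2: subtract (-3/40*z)·h_2 from 3/10*y**2*z**2 - 71/35*y**2*z - 21/10*y**2 - 3/20*z**2 + 71/70*z + 159/140 → -71/35*y**2*z - 21/10*y**2 + 121/140*z + 159/140
  leading term y**2*z: subtract (71/140)·h_2 from -71/35*y**2*z - 21/10*y**2 + 121/140*z + 159/140 → -21/10*y**2 - 3/20*z + 43/20
  leading term y**2: no divisor's leading term divides it; move -21/10*y**2 to the remainder.
  leading term z: no divisor's leading term divides it; move -3/20*z to the remainder.
  leading term 1: no divisor's leading term divides it; move 43/20 to the remainder.
  remainder 7/5*x*y**2 - 6/5*x - 21/10*y**2 - 3/20*z + 43/20 ≠ 0; add k_3 = 7/5*x*y**2 - 6/5*x - 21/10*y**2 - 3/20*z + 43/20 to the basis.

The other S-polynomials (S(h_1,k_3), S(h_2,k_3)) all reduce to 0 modulo the current basis, so we have a Gröbner basis.
Inter-reduce: drop elements whose leading term is divisible by another's, tail-reduce, and make monic.
Reduced Gröbner basis: {x*y**2 - 6/7*x - 3/2*y**2 - 3/28*z + 43/28, x*z + 7/5*x + 3/10*z**2 - 11/5*z - 21/10, y**2*z - 1/2*z + 1/2}.

These coincide, so the ideals are equal.
The choice of monomial ordering does not affect the verdict — as long as both bases are computed under the same ordering, their equality decides ideal equality.

Yes, the ideals are equal.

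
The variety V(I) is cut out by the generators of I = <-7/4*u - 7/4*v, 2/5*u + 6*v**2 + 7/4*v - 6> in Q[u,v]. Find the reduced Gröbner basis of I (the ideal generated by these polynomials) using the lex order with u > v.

The reduced Gröbner basis is the canonical form of the ideal for this ordering.

f_1 = -7/4*u - 7/4*v, LT = u.
f_2 = 2/5*u + 6*v**2 + 7/4*v - 6, LT = u.

S(f_1,f_2): lcm = u. S = -15*v**2 - 27/8*v + 15.
  leading term v**2: no divisor's leading term divides it; move -15*v**2 to the remainder.
  leading term v: no divisor's leading term divides it; move -27/8*v to the remainder.
  leading term 1: no divisor's leading term divides it; move 15 to the remainder.
  remainder -15*v**2 - 27/8*v + 15 ≠ 0; add g_3 = -15*v**2 - 27/8*v + 15 to the basis.

The other S-polynomials (S(f_1,g_3), S(f_2,g_3)) all reduce to 0 modulo the current basis, so we have a Gröbner basis.
Inter-reduce: drop elements whose leading term is divisible by another's, tail-reduce, and make monic.

G = {u + v, v**2 + 9/40*v - 1}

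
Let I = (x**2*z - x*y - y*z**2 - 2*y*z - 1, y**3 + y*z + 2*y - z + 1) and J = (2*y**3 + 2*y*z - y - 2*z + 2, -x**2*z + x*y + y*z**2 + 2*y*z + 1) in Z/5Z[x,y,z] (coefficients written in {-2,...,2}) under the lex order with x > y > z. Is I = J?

Equality of ideals is decidable: compute both reduced Gröbner bases (unique for the ordering) and check whether they agree.
Buchberger on the first generating set:
f_1 = x**2*z - x*y - y*z**2 - 2*y*z - 1, LT = x**2*z.
f_2 = y**3 + y*z + 2*y - z + 1, LT = y**3.

The S-polynomials (S(f_1,f_2)) all reduce to 0 modulo the current basis, so we have a Gröbner basis.
Inter-reduce: drop elements whose leading term is divisible by another's, tail-reduce, and make monic.
Reduced Gröbner basis: {x**2*z - x*y - y*z**2 - 2*y*z - 1, y**3 + y*z + 2*y - z + 1}.

Buchberger on the second generating set:
h_1 = 2*y**3 + 2*y*z - y - 2*z + 2, LT = y**3.
h_2 = -x**2*z + x*y + y*z**2 + 2*y*z + 1, LT = x**2*z.

The S-polynomials (S(h_1,h_2)) all reduce to 0 modulo the current basis, so we have a Gröbner basis.
Inter-reduce: drop elements whose leading term is divisible by another's, tail-reduce, and make monic.
Reduced Gröbner basis: {x**2*z - x*y - y*z**2 - 2*y*z - 1, y**3 + y*z + 2*y - z + 1}.

The two bases agree; hence the ideals are identical.

Yes, the ideals are equal.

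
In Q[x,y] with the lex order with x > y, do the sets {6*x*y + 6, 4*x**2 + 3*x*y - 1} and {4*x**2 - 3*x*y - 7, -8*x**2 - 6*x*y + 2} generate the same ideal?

Yes, the ideals are equal.

Two ideals are equal iff their reduced Gröbner bases coincide (the reduced basis is unique for a fixed ordering).
Buchberger on the first generating set:
f_1 = 6*x*y + 6, LT = x*y.
f_2 = 4*x**2 + 3*x*y - 1, LT = x**2.

S(f_1,f_2): lcm = x**2*y. S = -3/4*x*y**2 + x + 1/4*y.
  leading term x*y**2: subtract (-1/8*y)·f_1 from -3/4*x*y**2 + x + 1/4*y → x + y
  leading term x: no divisor's leading term divides it; move x to the remainder.
  leading term y: no divisor's leading term divides it; move y to the remainder.
  remainder x + y ≠ 0; add g_3 = x + y to the basis.

S(f_1,g_3): lcm = x*y. S = -y**2 + 1.
  leading term y**2: no divisor's leading term divides it; move -y**2 to the remainder.
  leading term 1: no divisor's leading term divides it; move 1 to the remainder.
  remainder -y**2 + 1 ≠ 0; add g_4 = -y**2 + 1 to the basis.

The other S-polynomials (S(f_2,g_3), S(f_1,g_4), S(f_2,g_4), S(g_3,g_4)) all reduce to 0 modulo the current basis, so we have a Gröbner basis.
Inter-reduce: drop elements whose leading term is divisible by another's, tail-reduce, and make monic.
Reduced Gröbner basis: {x + y, y**2 - 1}.

Buchberger on the second generating set:
h_1 = 4*x**2 - 3*x*y - 7, LT = x**2.
h_2 = -8*x**2 - 6*x*y + 2, LT = x**2.

S(h_1,h_2): lcm = x**2. S = -3/2*x*y - 3/2.
  leading term x*y: no divisor's leading term divides it; move -3/2*x*y to the remainder.
  leading term 1: no divisor's leading term divides it; move -3/2 to the remainder.
  remainder -3/2*x*y - 3/2 ≠ 0; add k_3 = -3/2*x*y - 3/2 to the basis.

S(h_1,k_3): lcm = x**2*y. S = -3/4*x*y**2 - x - 7/4*y.
  leading term x*y**2: subtract (1/2*y)·k_3 from -3/4*x*y**2 - x - 7/4*y → -x - y
  leading term x: no divisor's leading term divides it; move -x to the remainder.
  leading term y: no divisor's leading term divides it; move -y to the remainder.
  remainder -x - y ≠ 0; add k_4 = -x - y to the basis.

S(k_3,k_4): lcm = x*y. S = -y**2 + 1.
  leading term y**2: no divisor's leading term divides it; move -y**2 to the remainder.
  leading term 1: no divisor's leading term divides it; move 1 to the remainder.
  remainder -y**2 + 1 ≠ 0; add k_5 = -y**2 + 1 to the basis.

The other S-polynomials (S(h_2,k_3), S(h_1,k_4), S(h_2,k_4), S(h_1,k_5), S(h_2,k_5), S(k_3,k_5), S(k_4,k_5)) all reduce to 0 modulo the current basis, so we have a Gröbner basis.
Inter-reduce: drop elements whose leading term is divisible by another's, tail-reduce, and make monic.
Reduced Gröbner basis: {x + y, y**2 - 1}.

Same reduced basis, so the two generating sets span the same ideal.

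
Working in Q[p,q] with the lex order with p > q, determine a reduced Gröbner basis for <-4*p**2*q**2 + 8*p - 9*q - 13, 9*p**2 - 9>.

Buchberger's algorithm terminates because the ascending chain of leading-term ideals stabilizes.

f_1 = -4*p**2*q**2 + 8*p - 9*q - 13, LT = p**2*q**2.
f_2 = 9*p**2 - 9, LT = p**2.

S(f_1,f_2): lcm = p**2*q**2. S = -2*p + q**2 + 9/4*q + 13/4.
  leading term p: no divisor's leading term divides it; move -2*p to the remainder.
  leading term q**2: no divisor's leading term divides it; move q**2 to the remainder.
  leading term q: no divisor's leading term divides it; move 9/4*q to the remainder.
  leading term 1: no divisor's leading term divides it; move 13/4 to the remainder.
  remainder -2*p + q**2 + 9/4*q + 13/4 ≠ 0; add g_3 = -2*p + q**2 + 9/4*q + 13/4 to the basis.

S(f_1,g_3): lcm = p**2*q**2. S = 1/2*p*q**4 + 9/8*p*q**3 + 13/8*p*q**2 - 2*p + 9/4*q + 13/4.
  leading term p*q**4: subtract (-1/4*q**4)·g_3 from 1/2*p*q**4 + 9/8*p*q**3 + 13/8*p*q**2 - 2*p + 9/4*q + 13/4 → 9/8*p*q**3 + 13/8*p*q**2 - 2*p + 1/4*q**6 + 9/16*q**5 + 13/16*q**4 + 9/4*q + 13/4
  leading term p*q**3: subtract (-9/16*q**3)·g_3 from 9/8*p*q**3 + 13/8*p*q**2 - 2*p + 1/4*q**6 + 9/16*q**5 + 13/16*q**4 + 9/4*q + 13/4 → 13/8*p*q**2 - 2*p + 1/4*q**6 + 9/8*q**5 + 133/64*q**4 + 117/64*q**3 + 9/4*q + 13/4
  leading term p*q**2: subtract (-13/16*q**2)·g_3 from 13/8*p*q**2 - 2*p + 1/4*q**6 + 9/8*q**5 + 133/64*q**4 + 117/64*q**3 + 9/4*q + 13/4 → -2*p + 1/4*q**6 + 9/8*q**5 + 185/64*q**4 + 117/32*q**3 + 169/64*q**2 + 9/4*q + 13/4
  leading term p: subtract (1)·g_3 from -2*p + 1/4*q**6 + 9/8*q**5 + 185/64*q**4 + 117/32*q**3 + 169/64*q**2 + 9/4*q + 13/4 → 1/4*q**6 + 9/8*q**5 + 185/64*q**4 + 117/32*q**3 + 105/64*q**2
  leading term q**6: no divisor's leading term divides it; move 1/4*q**6 to the remainder.
  leading term q**5: no divisor's leading term divides it; move 9/8*q**5 to the remainder.
  leading term q**4: no divisor's leading term divides it; move 185/64*q**4 to the remainder.
  leading term q**3: no divisor's leading term divides it; move 117/32*q**3 to the remainder.
  leading term q**2: no divisor's leading term divides it; move 105/64*q**2 to the remainder.
  remainder 1/4*q**6 + 9/8*q**5 + 185/64*q**4 + 117/32*q**3 + 105/64*q**2 ≠ 0; add g_4 = 1/4*q**6 + 9/8*q**5 + 185/64*q**4 + 117/32*q**3 + 105/64*q**2 to the basis.

S(f_2,g_3): lcm = p**2. S = 1/2*p*q**2 + 9/8*p*q + 13/8*p - 1.
  leading term p*q**2: subtract (-1/4*q**2)·g_3 from 1/2*p*q**2 + 9/8*p*q + 13/8*p - 1 → 9/8*p*q + 13/8*p + 1/4*q**4 + 9/16*q**3 + 13/16*q**2 - 1
  leading term p*q: subtract (-9/16*q)·g_3 from 9/8*p*q + 13/8*p + 1/4*q**4 + 9/16*q**3 + 13/16*q**2 - 1 → 13/8*p + 1/4*q**4 + 9/8*q**3 + 133/64*q**2 + 117/64*q - 1
  leading term p: subtract (-13/16)·g_3 from 13/8*p + 1/4*q**4 + 9/8*q**3 + 133/64*q**2 + 117/64*q - 1 → 1/4*q**4 + 9/8*q**3 + 185/64*q**2 + 117/32*q + 105/64
  leading term q**4: no divisor's leading term divides it; move 1/4*q**4 to the remainder.
  leading term q**3: no divisor's leading term divides it; move 9/8*q**3 to the remainder.
  leading term q**2: no divisor's leading term divides it; move 185/64*q**2 to the remainder.
  leading term q: no divisor's leading term divides it; move 117/32*q to the remainder.
  leading term 1: no divisor's leading term divides it; move 105/64 to the remainder.
  remainder 1/4*q**4 + 9/8*q**3 + 185/64*q**2 + 117/32*q + 105/64 ≠ 0; add g_5 = 1/4*q**4 + 9/8*q**3 + 185/64*q**2 + 117/32*q + 105/64 to the basis.

The other S-polynomials (S(f_1,g_4), S(f_2,g_4), S(g_3,g_4), S(f_1,g_5), S(f_2,g_5), S(g_3,g_5), S(g_4,g_5)) all reduce to 0 modulo the current basis, so we have a Gröbner basis.
Inter-reduce: drop elements whose leading term is divisible by another's, tail-reduce, and make monic.

G = {p - 1/2*q**2 - 9/8*q - 13/8, q**4 + 9/2*q**3 + 185/16*q**2 + 117/8*q + 105/16}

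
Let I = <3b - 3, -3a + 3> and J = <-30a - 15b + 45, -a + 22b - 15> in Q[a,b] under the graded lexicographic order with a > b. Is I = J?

No, the ideals differ.

For a fixed monomial order, each ideal has a unique reduced Gröbner basis; comparing bases decides equality.
Buchberger on the first generating set:
f_1 = 3b - 3, LT = b.
f_2 = -3a + 3, LT = a.

The S-polynomials (S(f_1,f_2)) all reduce to 0 modulo the current basis, so we have a Gröbner basis.
Inter-reduce: drop elements whose leading term is divisible by another's, tail-reduce, and make monic.
Reduced Gröbner basis: {a - 1, b - 1}.

Buchberger on the second generating set:
h_1 = -30a - 15b + 45, LT = a.
h_2 = -a + 22b - 15, LT = a.

S(h_1,h_2): lcm = a. S = \tfrac{45}{2}b - \tfrac{33}{2}.
  leading term b: no divisor's leading term divides it; move \tfrac{45}{2}b to the remainder.
  leading term 1: no divisor's leading term divides it; move -\tfrac{33}{2} to the remainder.
  remainder \tfrac{45}{2}b - \tfrac{33}{2} ≠ 0; add k_3 = \tfrac{45}{2}b - \tfrac{33}{2} to the basis.

The other S-polynomials (S(h_1,k_3), S(h_2,k_3)) all reduce to 0 modulo the current basis, so we have a Gröbner basis.
Inter-reduce: drop elements whose leading term is divisible by another's, tail-reduce, and make monic.
Reduced Gröbner basis: {a - \tfrac{17}{15}, b - \tfrac{11}{15}}.

These differ, so the ideals are not equal.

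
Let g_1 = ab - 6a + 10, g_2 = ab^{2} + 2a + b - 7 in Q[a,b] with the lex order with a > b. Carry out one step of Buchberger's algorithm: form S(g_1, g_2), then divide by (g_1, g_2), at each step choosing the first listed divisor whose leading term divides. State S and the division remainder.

lcm(LM(g_1), LM(g_2)) = ab^{2}.
S = (lcm/LT(g_1))·g_1 − (lcm/LT(g_2))·g_2 = -6ab - 2a + 9b + 7.
Reduce S modulo (g_1, g_2) in that order:
  leading term ab: subtract (-6)·g_1 from -6ab - 2a + 9b + 7 → -38a + 9b + 67
  leading term a: no divisor's leading term divides it; move -38a to the remainder.
  leading term b: no divisor's leading term divides it; move 9b to the remainder.
  leading term 1: no divisor's leading term divides it; move 67 to the remainder.
The remainder -38a + 9b + 67 is nonzero, so it would be added as the next basis element.

S(g_1, g_2) = -6ab - 2a + 9b + 7; remainder on division = -38a + 9b + 67.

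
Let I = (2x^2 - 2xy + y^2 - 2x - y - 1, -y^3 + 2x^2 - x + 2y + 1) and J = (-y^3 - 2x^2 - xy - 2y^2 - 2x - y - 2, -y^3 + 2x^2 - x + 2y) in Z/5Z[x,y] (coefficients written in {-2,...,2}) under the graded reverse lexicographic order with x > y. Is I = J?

No, the ideals differ.

Equality of ideals is decidable: compute both reduced Gröbner bases (unique for the ordering) and check whether they agree.
Buchberger on the first generating set:
f_1 = 2x^2 - 2xy + y^2 - 2x - y - 1, LT = x^2.
f_2 = -y^3 + 2x^2 - x + 2y + 1, LT = y^3.

The S-polynomials (S(f_1,f_2)) all reduce to 0 modulo the current basis, so we have a Gröbner basis.
Inter-reduce: drop elements whose leading term is divisible by another's, tail-reduce, and make monic.
Reduced Gröbner basis: {y^3 - 2xy + y^2 - x + 2y - 2, x^2 - xy - 2y^2 - x + 2y + 2}.

Buchberger on the second generating set:
h_1 = -y^3 - 2x^2 - xy - 2y^2 - 2x - y - 2, LT = y^3.
h_2 = -y^3 + 2x^2 - x + 2y, LT = y^3.

S(h_1,h_2): lcm = y^3. S = -x^2 + xy + 2y^2 + x - 2y + 2.
  leading term x^2: no divisor's leading term divides it; move -x^2 to the remainder.
  leading term xy: no divisor's leading term divides it; move xy to the remainder.
  leading term y^2: no divisor's leading term divides it; move 2y^2 to the remainder.
  leading term x: no divisor's leading term divides it; move x to the remainder.
  leading term y: no divisor's leading term divides it; move -2y to the remainder.
  leading term 1: no divisor's leading term divides it; move 2 to the remainder.
  remainder -x^2 + xy + 2y^2 + x - 2y + 2 ≠ 0; add k_3 = -x^2 + xy + 2y^2 + x - 2y + 2 to the basis.

The other S-polynomials (S(h_1,k_3), S(h_2,k_3)) all reduce to 0 modulo the current basis, so we have a Gröbner basis.
Inter-reduce: drop elements whose leading term is divisible by another's, tail-reduce, and make monic.
Reduced Gröbner basis: {y^3 - 2xy + y^2 - x + 2y + 1, x^2 - xy - 2y^2 - x + 2y - 2}.

The bases are distinct; the ideals are different.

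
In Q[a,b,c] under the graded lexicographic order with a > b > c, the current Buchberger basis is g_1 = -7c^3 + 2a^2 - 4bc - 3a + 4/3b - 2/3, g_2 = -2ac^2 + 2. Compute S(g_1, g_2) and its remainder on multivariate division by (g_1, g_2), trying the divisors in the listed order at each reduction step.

S(g_1, g_2) = -2/7a^3 + 4/7abc + 3/7a^2 - 4/21ab + 2/21a + c; remainder on division = -2/7a^3 + 4/7abc + 3/7a^2 - 4/21ab + 2/21a + c.

lcm(LM(g_1), LM(g_2)) = ac^3.
S = (lcm/LT(g_1))·g_1 − (lcm/LT(g_2))·g_2 = -2/7a^3 + 4/7abc + 3/7a^2 - 4/21ab + 2/21a + c.
Reduce S modulo (g_1, g_2) in that order:
  leading term a^3: no divisor's leading term divides it; move -2/7a^3 to the remainder.
  leading term abc: no divisor's leading term divides it; move 4/7abc to the remainder.
  leading term a^2: no divisor's leading term divides it; move 3/7a^2 to the remainder.
  leading term ab: no divisor's leading term divides it; move -4/21ab to the remainder.
  leading term a: no divisor's leading term divides it; move 2/21a to the remainder.
  leading term c: no divisor's leading term divides it; move c to the remainder.
The remainder -2/7a^3 + 4/7abc + 3/7a^2 - 4/21ab + 2/21a + c is nonzero, so it would be added as the next basis element.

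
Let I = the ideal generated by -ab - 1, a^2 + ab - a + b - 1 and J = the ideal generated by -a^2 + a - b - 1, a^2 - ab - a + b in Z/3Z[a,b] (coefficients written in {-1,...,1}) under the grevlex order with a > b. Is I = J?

Yes, the ideals are equal.

Equality of ideals is decidable: compute both reduced Gröbner bases (unique for the ordering) and check whether they agree.
Buchberger on the first generating set:
f_1 = -ab - 1, LT = ab.
f_2 = a^2 + ab - a + b - 1, LT = a^2.

S(f_1,f_2): lcm = a^2b. S = -ab^2 + ab - b^2 + a + b.
  leading term ab^2: subtract (b)·f_1 from -ab^2 + ab - b^2 + a + b → ab - b^2 + a - b
  leading term ab: subtract (-1)·f_1 from ab - b^2 + a - b → -b^2 + a - b - 1
  leading term b^2: no divisor's leading term divides it; move -b^2 to the remainder.
  leading term a: no divisor's leading term divides it; move a to the remainder.
  leading term b: no divisor's leading term divides it; move -b to the remainder.
  leading term 1: no divisor's leading term divides it; move -1 to the remainder.
  remainder -b^2 + a - b - 1 ≠ 0; add g_3 = -b^2 + a - b - 1 to the basis.

The other S-polynomials (S(f_1,g_3), S(f_2,g_3)) all reduce to 0 modulo the current basis, so we have a Gröbner basis.
Inter-reduce: drop elements whose leading term is divisible by another's, tail-reduce, and make monic.
Reduced Gröbner basis: {a^2 - a + b + 1, ab + 1, b^2 - a + b + 1}.

Buchberger on the second generating set:
h_1 = -a^2 + a - b - 1, LT = a^2.
h_2 = a^2 - ab - a + b, LT = a^2.

S(h_1,h_2): lcm = a^2. S = ab + 1.
  leading term ab: no divisor's leading term divides it; move ab to the remainder.
  leading term 1: no divisor's leading term divides it; move 1 to the remainder.
  remainder ab + 1 ≠ 0; add k_3 = ab + 1 to the basis.

S(h_1,k_3): lcm = a^2b. S = -ab + b^2 - a + b.
  leading term ab: subtract (-1)·k_3 from -ab + b^2 - a + b → b^2 - a + b + 1
  leading term b^2: no divisor's leading term divides it; move b^2 to the remainder.
  leading term a: no divisor's leading term divides it; move -a to the remainder.
  leading term b: no divisor's leading term divides it; move b to the remainder.
  leading term 1: no divisor's leading term divides it; move 1 to the remainder.
  remainder b^2 - a + b + 1 ≠ 0; add k_4 = b^2 - a + b + 1 to the basis.

The other S-polynomials (S(h_2,k_3), S(h_1,k_4), S(h_2,k_4), S(k_3,k_4)) all reduce to 0 modulo the current basis, so we have a Gröbner basis.
Inter-reduce: drop elements whose leading term is divisible by another's, tail-reduce, and make monic.
Reduced Gröbner basis: {a^2 - a + b + 1, ab + 1, b^2 - a + b + 1}.

Same reduced basis, so the two generating sets span the same ideal.
The choice of monomial ordering does not affect the verdict — as long as both bases are computed under the same ordering, their equality decides ideal equality.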